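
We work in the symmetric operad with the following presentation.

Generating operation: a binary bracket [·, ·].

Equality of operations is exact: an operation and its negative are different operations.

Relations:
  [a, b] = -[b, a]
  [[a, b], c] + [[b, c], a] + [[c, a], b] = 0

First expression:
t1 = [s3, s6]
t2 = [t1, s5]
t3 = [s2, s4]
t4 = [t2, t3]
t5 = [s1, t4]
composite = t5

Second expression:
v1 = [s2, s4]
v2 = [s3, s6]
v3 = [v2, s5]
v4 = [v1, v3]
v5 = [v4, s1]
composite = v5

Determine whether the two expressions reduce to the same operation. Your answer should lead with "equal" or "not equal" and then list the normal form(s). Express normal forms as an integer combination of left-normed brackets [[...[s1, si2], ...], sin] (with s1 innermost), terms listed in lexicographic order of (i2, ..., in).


equal; both compose to -[[[[[s1, s2], s4], s3], s6], s5] + [[[[[s1, s2], s4], s5], s3], s6] - [[[[[s1, s2], s4], s5], s6], s3] + [[[[[s1, s2], s4], s6], s3], s5] + [[[[[s1, s3], s6], s5], s2], s4] - [[[[[s1, s3], s6], s5], s4], s2] + [[[[[s1, s4], s2], s3], s6], s5] - [[[[[s1, s4], s2], s5], s3], s6] + [[[[[s1, s4], s2], s5], s6], s3] - [[[[[s1, s4], s2], s6], s3], s5] - [[[[[s1, s5], s3], s6], s2], s4] + [[[[[s1, s5], s3], s6], s4], s2] + [[[[[s1, s5], s6], s3], s2], s4] - [[[[[s1, s5], s6], s3], s4], s2] - [[[[[s1, s6], s3], s5], s2], s4] + [[[[[s1, s6], s3], s5], s4], s2]

In normal form, the first expression is -[[[[[s1, s2], s4], s3], s6], s5] + [[[[[s1, s2], s4], s5], s3], s6] - [[[[[s1, s2], s4], s5], s6], s3] + [[[[[s1, s2], s4], s6], s3], s5] + [[[[[s1, s3], s6], s5], s2], s4] - [[[[[s1, s3], s6], s5], s4], s2] + [[[[[s1, s4], s2], s3], s6], s5] - [[[[[s1, s4], s2], s5], s3], s6] + [[[[[s1, s4], s2], s5], s6], s3] - [[[[[s1, s4], s2], s6], s3], s5] - [[[[[s1, s5], s3], s6], s2], s4] + [[[[[s1, s5], s3], s6], s4], s2] + [[[[[s1, s5], s6], s3], s2], s4] - [[[[[s1, s5], s6], s3], s4], s2] - [[[[[s1, s6], s3], s5], s2], s4] + [[[[[s1, s6], s3], s5], s4], s2]
In normal form, the second expression is -[[[[[s1, s2], s4], s3], s6], s5] + [[[[[s1, s2], s4], s5], s3], s6] - [[[[[s1, s2], s4], s5], s6], s3] + [[[[[s1, s2], s4], s6], s3], s5] + [[[[[s1, s3], s6], s5], s2], s4] - [[[[[s1, s3], s6], s5], s4], s2] + [[[[[s1, s4], s2], s3], s6], s5] - [[[[[s1, s4], s2], s5], s3], s6] + [[[[[s1, s4], s2], s5], s6], s3] - [[[[[s1, s4], s2], s6], s3], s5] - [[[[[s1, s5], s3], s6], s2], s4] + [[[[[s1, s5], s3], s6], s4], s2] + [[[[[s1, s5], s6], s3], s2], s4] - [[[[[s1, s5], s6], s3], s4], s2] - [[[[[s1, s6], s3], s5], s2], s4] + [[[[[s1, s6], s3], s5], s4], s2]
One common form — equal.


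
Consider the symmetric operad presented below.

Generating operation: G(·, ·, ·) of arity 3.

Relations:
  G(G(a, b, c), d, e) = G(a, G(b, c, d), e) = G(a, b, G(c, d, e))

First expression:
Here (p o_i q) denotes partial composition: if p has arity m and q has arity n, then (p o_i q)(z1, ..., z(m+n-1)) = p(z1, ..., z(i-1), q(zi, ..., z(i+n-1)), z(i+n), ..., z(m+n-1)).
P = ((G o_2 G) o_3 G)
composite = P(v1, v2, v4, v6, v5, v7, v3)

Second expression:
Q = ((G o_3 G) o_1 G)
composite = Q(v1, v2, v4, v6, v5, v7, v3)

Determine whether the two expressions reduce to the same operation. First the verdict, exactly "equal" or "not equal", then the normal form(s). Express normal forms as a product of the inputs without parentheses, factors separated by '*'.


In normal form, the first expression is v1 * v2 * v4 * v6 * v5 * v7 * v3
In normal form, the second expression is v1 * v2 * v4 * v6 * v5 * v7 * v3
Identical normal forms: equal.

equal: each reduces to v1 * v2 * v4 * v6 * v5 * v7 * v3


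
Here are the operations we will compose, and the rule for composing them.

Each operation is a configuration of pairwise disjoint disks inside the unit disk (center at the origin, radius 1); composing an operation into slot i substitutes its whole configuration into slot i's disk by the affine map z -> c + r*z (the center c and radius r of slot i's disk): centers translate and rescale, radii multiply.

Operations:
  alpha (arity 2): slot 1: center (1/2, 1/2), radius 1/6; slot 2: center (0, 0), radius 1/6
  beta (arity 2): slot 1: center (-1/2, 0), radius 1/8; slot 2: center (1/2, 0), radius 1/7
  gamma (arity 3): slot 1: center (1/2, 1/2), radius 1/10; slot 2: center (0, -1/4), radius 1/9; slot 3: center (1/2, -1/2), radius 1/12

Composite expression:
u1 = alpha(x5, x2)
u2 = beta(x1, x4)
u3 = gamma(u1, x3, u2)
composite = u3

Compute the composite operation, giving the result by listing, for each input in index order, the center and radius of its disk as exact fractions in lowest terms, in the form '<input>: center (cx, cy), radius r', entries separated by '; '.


x1: center (11/24, -1/2), radius 1/96; x2: center (1/2, 1/2), radius 1/60; x3: center (0, -1/4), radius 1/9; x4: center (13/24, -1/2), radius 1/84; x5: center (11/20, 11/20), radius 1/60

Affine substitution under gamma: radii multiply and x-centers shift.
x5: after 2 affine steps, its disk has center (11/20, 11/20), radius 1/60
x2: after 2 affine steps, its disk has center (1/2, 1/2), radius 1/60
x3: after 1 affine step, its disk has center (0, -1/4), radius 1/9
x1: after 2 affine steps, its disk has center (11/24, -1/2), radius 1/96
x4: after 2 affine steps, its disk has center (13/24, -1/2), radius 1/84


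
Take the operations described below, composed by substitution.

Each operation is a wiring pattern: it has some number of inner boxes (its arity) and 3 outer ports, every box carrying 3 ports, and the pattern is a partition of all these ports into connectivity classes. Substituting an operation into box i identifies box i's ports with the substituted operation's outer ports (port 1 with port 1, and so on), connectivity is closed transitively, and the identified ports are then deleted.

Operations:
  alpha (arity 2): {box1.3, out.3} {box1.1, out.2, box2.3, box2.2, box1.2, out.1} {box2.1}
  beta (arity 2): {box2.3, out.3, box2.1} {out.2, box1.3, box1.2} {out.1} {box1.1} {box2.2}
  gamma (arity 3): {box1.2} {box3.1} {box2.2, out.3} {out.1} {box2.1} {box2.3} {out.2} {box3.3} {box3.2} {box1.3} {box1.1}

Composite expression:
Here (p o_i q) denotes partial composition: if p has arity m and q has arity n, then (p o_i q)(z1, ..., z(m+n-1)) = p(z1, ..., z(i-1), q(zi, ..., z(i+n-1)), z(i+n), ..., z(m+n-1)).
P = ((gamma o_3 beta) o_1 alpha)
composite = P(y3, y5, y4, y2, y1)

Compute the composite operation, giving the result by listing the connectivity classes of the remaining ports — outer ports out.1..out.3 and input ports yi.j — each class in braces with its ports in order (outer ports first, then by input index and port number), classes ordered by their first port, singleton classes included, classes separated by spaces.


{out.1} {out.2} {out.3, y4.2} {y1.1, y1.3} {y1.2} {y2.1} {y2.2, y2.3} {y3.1, y3.2, y5.2, y5.3} {y3.3} {y4.1} {y4.3} {y5.1}

Treat the ports identified at gamma as solder joints: merge, then drop.
stage alpha: inputs (y3, y5), connectivity {out.1, out.2, y3.1, y3.2, y5.2, y5.3} {out.3, y3.3} {y5.1}, out.j its boundary
stage beta: inputs (y2, y1), connectivity {out.1} {out.2, y2.2, y2.3} {out.3, y1.1, y1.3} {y1.2} {y2.1}, out.j its boundary
stage gamma: inputs (y3, y5, y4, y2, y1), connectivity {out.1} {out.2} {out.3, y4.2} {y1.1, y1.3} {y1.2} {y2.1} {y2.2, y2.3} {y3.1, y3.2, y5.2, y5.3} {y3.3} {y4.1} {y4.3} {y5.1}, out.j its boundary


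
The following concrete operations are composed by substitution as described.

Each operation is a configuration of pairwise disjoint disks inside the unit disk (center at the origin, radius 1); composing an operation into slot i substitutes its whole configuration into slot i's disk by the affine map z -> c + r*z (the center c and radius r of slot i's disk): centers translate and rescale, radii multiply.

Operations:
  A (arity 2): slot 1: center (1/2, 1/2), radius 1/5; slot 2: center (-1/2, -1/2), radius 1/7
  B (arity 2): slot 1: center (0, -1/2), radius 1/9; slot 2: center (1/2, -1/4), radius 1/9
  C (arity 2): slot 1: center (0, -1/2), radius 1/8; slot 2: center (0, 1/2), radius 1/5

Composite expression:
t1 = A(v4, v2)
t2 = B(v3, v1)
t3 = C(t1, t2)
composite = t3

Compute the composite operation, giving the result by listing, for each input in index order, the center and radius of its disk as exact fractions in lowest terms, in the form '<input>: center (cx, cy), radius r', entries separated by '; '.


v1: center (1/10, 9/20), radius 1/45; v2: center (-1/16, -9/16), radius 1/56; v3: center (0, 2/5), radius 1/45; v4: center (1/16, -7/16), radius 1/40

Affine substitution under C: radii multiply and v-centers shift.
tracing v4 down its 2-map path: center (1/16, -7/16), radius 1/40
tracing v2 down its 2-map path: center (-1/16, -9/16), radius 1/56
tracing v3 down its 2-map path: center (0, 2/5), radius 1/45
tracing v1 down its 2-map path: center (1/10, 9/20), radius 1/45


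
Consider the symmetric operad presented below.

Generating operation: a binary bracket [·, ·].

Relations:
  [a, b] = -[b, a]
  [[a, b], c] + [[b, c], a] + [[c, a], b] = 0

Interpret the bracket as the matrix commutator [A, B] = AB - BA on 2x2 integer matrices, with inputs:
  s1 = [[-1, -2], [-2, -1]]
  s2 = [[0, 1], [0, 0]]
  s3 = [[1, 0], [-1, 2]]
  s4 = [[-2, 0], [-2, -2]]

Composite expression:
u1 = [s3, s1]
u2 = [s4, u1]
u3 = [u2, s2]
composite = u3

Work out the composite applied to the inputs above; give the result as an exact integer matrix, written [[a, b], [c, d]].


[s3, s1] = [[-2, 2], [-2, 2]]
[s4, [s3, s1]] = [[4, 0], [8, -4]]
[[s4, [s3, s1]], s2] = [[-8, 8], [0, 8]]

[[-8, 8], [0, 8]]


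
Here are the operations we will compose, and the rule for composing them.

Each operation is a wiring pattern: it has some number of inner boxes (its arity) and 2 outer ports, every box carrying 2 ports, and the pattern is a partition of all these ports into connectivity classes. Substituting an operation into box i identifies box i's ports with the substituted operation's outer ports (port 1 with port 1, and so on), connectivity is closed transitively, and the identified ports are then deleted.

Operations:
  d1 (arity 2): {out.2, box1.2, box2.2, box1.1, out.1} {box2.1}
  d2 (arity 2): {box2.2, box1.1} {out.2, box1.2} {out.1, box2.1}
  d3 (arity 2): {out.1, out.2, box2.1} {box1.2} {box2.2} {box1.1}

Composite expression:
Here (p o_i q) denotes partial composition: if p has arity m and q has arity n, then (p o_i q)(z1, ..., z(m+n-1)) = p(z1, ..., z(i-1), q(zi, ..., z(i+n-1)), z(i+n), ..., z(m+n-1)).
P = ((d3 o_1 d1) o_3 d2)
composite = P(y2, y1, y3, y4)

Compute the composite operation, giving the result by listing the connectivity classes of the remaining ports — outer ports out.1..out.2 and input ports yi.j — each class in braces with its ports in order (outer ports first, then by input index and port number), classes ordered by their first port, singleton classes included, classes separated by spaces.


{out.1, out.2, y4.1} {y1.1} {y1.2, y2.1, y2.2} {y3.1, y4.2} {y3.2}

Treat the ports identified at d3 as solder joints: merge, then drop.
after d1, the pattern on (y2, y1) reads {out.1, out.2, y1.2, y2.1, y2.2} {y1.1} (out.j = its outer ports)
after d2, the pattern on (y3, y4) reads {out.1, y4.1} {out.2, y3.2} {y3.1, y4.2} (out.j = its outer ports)
after d3, the pattern on (y2, y1, y3, y4) reads {out.1, out.2, y4.1} {y1.1} {y1.2, y2.1, y2.2} {y3.1, y4.2} {y3.2} (out.j = its outer ports)


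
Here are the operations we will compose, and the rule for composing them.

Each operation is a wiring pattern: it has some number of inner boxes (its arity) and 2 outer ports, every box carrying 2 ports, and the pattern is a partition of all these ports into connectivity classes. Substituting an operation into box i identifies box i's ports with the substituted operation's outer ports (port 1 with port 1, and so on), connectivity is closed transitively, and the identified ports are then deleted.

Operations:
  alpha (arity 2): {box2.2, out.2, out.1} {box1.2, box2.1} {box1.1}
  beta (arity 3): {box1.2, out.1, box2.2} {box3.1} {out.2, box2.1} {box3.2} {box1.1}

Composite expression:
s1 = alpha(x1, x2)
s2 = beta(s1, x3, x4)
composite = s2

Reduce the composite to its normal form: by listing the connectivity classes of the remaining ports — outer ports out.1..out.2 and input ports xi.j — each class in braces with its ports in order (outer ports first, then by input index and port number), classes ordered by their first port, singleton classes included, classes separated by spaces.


{out.1, x2.2, x3.2} {out.2, x3.1} {x1.1} {x1.2, x2.1} {x4.1} {x4.2}

Treat the ports identified at beta as solder joints: merge, then drop.
alpha over (x1, x2) gives {out.1, out.2, x2.2} {x1.1} {x1.2, x2.1}, out.j being that stage's outer ports
beta over (x1, x2, x3, x4) gives {out.1, x2.2, x3.2} {out.2, x3.1} {x1.1} {x1.2, x2.1} {x4.1} {x4.2}, out.j being that stage's outer ports


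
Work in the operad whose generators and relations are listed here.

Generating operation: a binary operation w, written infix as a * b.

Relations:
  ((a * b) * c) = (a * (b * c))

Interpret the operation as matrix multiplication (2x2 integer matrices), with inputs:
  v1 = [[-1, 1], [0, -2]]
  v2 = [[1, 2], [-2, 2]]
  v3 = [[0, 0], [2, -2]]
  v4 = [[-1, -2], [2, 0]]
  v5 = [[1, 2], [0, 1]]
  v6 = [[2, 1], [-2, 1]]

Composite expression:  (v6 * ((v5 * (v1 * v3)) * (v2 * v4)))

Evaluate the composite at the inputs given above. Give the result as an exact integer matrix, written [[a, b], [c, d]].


[[48, 96], [-24, -48]]

(v1 * v3) = [[2, -2], [-4, 4]]
(v5 * (v1 * v3)) = [[-6, 6], [-4, 4]]
(v2 * v4) = [[3, -2], [6, 4]]
((v5 * (v1 * v3)) * (v2 * v4)) = [[18, 36], [12, 24]]
(v6 * ((v5 * (v1 * v3)) * (v2 * v4))) = [[48, 96], [-24, -48]]


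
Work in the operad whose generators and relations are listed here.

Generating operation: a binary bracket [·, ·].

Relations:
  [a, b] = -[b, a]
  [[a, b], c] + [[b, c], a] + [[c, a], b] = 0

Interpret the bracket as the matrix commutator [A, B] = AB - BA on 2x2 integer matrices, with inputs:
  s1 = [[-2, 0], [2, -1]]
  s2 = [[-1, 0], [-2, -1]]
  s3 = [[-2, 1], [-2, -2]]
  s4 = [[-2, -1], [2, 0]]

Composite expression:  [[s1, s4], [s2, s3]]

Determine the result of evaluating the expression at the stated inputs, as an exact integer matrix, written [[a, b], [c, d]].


[[0, -4], [-8, 0]]

[s1, s4] = [[2, 1], [-2, -2]]
[s2, s3] = [[2, 0], [0, -2]]
[[s1, s4], [s2, s3]] = [[0, -4], [-8, 0]]


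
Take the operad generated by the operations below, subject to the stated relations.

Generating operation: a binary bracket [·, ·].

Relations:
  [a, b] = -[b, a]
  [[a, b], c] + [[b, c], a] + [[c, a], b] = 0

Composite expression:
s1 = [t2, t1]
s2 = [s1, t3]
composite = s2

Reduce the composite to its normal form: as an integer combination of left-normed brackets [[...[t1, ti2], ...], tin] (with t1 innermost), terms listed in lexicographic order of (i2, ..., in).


-[[t1, t2], t3]

In the tensor algebra, words opening t1 carry the t1-anchored form.
Composite bracket: [[t2, t1], t3]
The bracket unfolds into 4 signed words via [a, b] = ab - ba (2^2 = 4).
Collect the words opening with t1:
  t1t2t3 (sign -1) contributes -[[t1, t2], t3]


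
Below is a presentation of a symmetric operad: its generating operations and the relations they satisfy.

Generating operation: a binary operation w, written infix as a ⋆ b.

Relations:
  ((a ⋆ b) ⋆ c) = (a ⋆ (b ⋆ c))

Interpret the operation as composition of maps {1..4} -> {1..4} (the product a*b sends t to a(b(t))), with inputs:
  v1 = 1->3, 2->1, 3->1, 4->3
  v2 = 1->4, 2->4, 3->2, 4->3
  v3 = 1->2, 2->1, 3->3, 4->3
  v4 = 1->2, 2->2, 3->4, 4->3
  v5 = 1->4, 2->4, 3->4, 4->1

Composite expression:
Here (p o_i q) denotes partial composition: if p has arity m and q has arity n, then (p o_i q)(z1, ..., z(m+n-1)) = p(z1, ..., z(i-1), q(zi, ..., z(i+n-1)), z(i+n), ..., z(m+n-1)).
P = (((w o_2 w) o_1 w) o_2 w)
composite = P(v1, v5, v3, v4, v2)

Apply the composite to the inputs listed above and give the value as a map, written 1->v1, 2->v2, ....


1->3, 2->3, 3->3, 4->3

(v5 ⋆ v3) = 1->4, 2->4, 3->4, 4->4
(v1 ⋆ (v5 ⋆ v3)) = 1->3, 2->3, 3->3, 4->3
(v4 ⋆ v2) = 1->3, 2->3, 3->2, 4->4
((v1 ⋆ (v5 ⋆ v3)) ⋆ (v4 ⋆ v2)) = 1->3, 2->3, 3->3, 4->3


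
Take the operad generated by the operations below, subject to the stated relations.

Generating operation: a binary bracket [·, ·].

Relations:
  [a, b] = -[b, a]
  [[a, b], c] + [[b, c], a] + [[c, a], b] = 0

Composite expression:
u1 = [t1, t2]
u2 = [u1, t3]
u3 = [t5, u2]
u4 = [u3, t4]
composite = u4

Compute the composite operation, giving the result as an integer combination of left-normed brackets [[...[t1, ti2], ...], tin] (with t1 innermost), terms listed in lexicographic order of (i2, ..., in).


-[[[[t1, t2], t3], t5], t4]

Antisymmetry and Jacobi reduce to t1-anchored left-normed brackets.
Composite bracket: [[t5, [[t1, t2], t3]], t4]
The bracket unfolds into 16 signed words via [a, b] = ab - ba (2^4 = 16).
The t1-initial words carry the normal form:
  t1t2t3t5t4 appears with sign -1, giving the term -[[[[t1, t2], t3], t5], t4]


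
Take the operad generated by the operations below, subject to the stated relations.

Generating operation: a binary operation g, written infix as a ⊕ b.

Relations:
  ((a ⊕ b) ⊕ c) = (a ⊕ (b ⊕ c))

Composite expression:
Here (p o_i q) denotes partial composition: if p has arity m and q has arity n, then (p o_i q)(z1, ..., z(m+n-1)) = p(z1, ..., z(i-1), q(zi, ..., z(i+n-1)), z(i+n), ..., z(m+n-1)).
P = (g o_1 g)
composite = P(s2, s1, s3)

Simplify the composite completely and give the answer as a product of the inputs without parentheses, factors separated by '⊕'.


s2 ⊕ s1 ⊕ s3


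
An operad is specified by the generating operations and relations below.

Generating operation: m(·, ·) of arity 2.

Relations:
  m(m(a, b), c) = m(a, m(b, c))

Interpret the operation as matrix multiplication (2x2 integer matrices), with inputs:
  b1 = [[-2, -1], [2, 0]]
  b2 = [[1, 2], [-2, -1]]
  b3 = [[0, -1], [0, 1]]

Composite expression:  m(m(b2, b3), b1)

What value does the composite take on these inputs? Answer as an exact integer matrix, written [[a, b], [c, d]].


[[2, 0], [2, 0]]

m(b2, b3) = [[0, 1], [0, 1]]
m(m(b2, b3), b1) = [[2, 0], [2, 0]]


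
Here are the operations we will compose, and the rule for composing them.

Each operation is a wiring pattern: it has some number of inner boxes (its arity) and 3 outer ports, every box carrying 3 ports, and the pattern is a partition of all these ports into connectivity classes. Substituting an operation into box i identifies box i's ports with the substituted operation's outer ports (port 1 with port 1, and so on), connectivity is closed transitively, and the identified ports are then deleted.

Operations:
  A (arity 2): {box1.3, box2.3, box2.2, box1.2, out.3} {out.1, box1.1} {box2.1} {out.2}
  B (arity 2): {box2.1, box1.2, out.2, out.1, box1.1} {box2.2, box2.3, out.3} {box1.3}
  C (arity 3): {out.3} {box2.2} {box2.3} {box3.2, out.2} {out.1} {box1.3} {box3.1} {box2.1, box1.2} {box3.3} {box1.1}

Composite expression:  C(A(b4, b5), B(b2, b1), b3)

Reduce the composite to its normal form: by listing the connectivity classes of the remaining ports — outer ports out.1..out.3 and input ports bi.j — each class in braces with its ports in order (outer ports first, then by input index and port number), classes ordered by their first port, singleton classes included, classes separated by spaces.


Connectivity passes through glued C-boundaries; trace each wire chain.
the subtree at A composes to {out.1, b4.1} {out.2} {out.3, b4.2, b4.3, b5.2, b5.3} {b5.1} on (b4, b5); out.j = own outer ports
the subtree at B composes to {out.1, out.2, b1.1, b2.1, b2.2} {out.3, b1.2, b1.3} {b2.3} on (b2, b1); out.j = own outer ports
the subtree at C composes to {out.1} {out.2, b3.2} {out.3} {b1.1, b2.1, b2.2} {b1.2, b1.3} {b2.3} {b3.1} {b3.3} {b4.1} {b4.2, b4.3, b5.2, b5.3} {b5.1} on (b4, b5, b2, b1, b3); out.j = own outer ports

{out.1} {out.2, b3.2} {out.3} {b1.1, b2.1, b2.2} {b1.2, b1.3} {b2.3} {b3.1} {b3.3} {b4.1} {b4.2, b4.3, b5.2, b5.3} {b5.1}


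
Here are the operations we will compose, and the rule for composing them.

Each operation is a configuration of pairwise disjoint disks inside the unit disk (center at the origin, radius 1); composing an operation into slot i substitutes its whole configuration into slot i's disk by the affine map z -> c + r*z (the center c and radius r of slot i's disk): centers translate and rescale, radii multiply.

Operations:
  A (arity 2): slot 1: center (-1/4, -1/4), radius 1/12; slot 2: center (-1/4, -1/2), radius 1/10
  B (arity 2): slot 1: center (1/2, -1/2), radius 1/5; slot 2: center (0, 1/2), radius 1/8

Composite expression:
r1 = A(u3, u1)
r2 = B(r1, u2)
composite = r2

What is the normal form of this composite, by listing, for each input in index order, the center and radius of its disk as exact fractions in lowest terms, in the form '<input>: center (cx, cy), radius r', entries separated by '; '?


Follow each u-input down from B: c' goes to c + r*c', radius to r*r'.
tracing u3 down its 2-map path: center (9/20, -11/20), radius 1/60
tracing u1 down its 2-map path: center (9/20, -3/5), radius 1/50
tracing u2 down its 1-map path: center (0, 1/2), radius 1/8

u1: center (9/20, -3/5), radius 1/50; u2: center (0, 1/2), radius 1/8; u3: center (9/20, -11/20), radius 1/60


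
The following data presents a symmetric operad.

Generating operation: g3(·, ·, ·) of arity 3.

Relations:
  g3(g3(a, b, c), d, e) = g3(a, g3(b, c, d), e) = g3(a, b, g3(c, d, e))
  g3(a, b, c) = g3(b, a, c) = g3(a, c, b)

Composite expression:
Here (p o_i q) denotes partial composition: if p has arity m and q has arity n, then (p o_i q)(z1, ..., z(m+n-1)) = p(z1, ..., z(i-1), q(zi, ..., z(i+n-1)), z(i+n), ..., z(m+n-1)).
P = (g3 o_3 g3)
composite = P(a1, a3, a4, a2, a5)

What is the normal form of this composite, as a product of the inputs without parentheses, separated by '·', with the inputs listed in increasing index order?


a1 · a2 · a3 · a4 · a5

Both nesting and order wash out for g3; what remains is which a's occur.
g3(a4, a2, a5) spells out as a4 · a2 · a5
g3(a1, a3, g3(a4, a2, a5)) spells out as a1 · a3 · a4 · a2 · a5
commutativity sorts the factors: a1 · a2 · a3 · a4 · a5


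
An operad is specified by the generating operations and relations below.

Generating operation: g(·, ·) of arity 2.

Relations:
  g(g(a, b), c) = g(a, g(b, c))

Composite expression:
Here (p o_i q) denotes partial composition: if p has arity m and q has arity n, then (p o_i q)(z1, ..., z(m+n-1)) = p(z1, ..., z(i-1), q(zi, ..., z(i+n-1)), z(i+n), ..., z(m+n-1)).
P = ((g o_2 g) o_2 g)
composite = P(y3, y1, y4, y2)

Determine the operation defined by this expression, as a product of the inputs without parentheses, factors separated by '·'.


y3 · y1 · y4 · y2


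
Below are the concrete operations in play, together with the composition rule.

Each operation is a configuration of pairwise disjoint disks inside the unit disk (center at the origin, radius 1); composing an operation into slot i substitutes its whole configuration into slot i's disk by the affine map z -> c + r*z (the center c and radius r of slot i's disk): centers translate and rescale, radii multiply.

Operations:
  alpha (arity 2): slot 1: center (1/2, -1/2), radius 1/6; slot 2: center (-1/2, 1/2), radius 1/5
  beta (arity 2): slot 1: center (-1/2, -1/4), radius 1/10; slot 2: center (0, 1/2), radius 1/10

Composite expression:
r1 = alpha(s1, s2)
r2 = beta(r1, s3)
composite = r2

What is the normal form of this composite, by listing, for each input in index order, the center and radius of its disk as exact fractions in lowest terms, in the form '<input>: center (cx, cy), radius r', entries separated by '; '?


s1: center (-9/20, -3/10), radius 1/60; s2: center (-11/20, -1/5), radius 1/50; s3: center (0, 1/2), radius 1/10


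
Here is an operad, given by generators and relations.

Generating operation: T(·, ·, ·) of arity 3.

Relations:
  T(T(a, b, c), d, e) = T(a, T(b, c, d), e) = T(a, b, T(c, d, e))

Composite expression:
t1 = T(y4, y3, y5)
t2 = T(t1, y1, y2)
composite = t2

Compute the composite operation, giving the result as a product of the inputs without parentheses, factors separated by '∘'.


y4 ∘ y3 ∘ y5 ∘ y1 ∘ y2

Key point: T is associative — brackets drop, the y-order remains.
T(y4, y3, y5) collapses to y4 ∘ y3 ∘ y5
T(T(y4, y3, y5), y1, y2) collapses to y4 ∘ y3 ∘ y5 ∘ y1 ∘ y2


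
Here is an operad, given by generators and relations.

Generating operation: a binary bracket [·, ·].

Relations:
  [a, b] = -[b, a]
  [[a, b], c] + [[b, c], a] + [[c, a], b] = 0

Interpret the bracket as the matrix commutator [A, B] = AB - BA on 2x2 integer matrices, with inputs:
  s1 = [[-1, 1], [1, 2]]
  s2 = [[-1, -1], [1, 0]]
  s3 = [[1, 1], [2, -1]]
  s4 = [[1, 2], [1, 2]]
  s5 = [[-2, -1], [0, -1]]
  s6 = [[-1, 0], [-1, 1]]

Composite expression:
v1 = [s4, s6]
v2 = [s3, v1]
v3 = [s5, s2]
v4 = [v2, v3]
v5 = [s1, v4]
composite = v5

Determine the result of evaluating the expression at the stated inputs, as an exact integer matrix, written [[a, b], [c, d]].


[s4, s6] = [[-2, 4], [-3, 2]]
[s3, [s4, s6]] = [[-11, 12], [-2, 11]]
[s5, s2] = [[-1, 0], [1, 1]]
[[s3, [s4, s6]], [s5, s2]] = [[12, 24], [26, -12]]
[s1, [[s3, [s4, s6]], [s5, s2]]] = [[2, -96], [102, -2]]

[[2, -96], [102, -2]]


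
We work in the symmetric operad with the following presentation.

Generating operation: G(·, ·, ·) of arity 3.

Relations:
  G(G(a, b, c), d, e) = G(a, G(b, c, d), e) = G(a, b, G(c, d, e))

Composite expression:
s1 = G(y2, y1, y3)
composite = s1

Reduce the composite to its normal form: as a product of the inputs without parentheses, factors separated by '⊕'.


y2 ⊕ y1 ⊕ y3

Key point: G is associative — brackets drop, the y-order remains.
G(y2, y1, y3) spells out as y2 ⊕ y1 ⊕ y3


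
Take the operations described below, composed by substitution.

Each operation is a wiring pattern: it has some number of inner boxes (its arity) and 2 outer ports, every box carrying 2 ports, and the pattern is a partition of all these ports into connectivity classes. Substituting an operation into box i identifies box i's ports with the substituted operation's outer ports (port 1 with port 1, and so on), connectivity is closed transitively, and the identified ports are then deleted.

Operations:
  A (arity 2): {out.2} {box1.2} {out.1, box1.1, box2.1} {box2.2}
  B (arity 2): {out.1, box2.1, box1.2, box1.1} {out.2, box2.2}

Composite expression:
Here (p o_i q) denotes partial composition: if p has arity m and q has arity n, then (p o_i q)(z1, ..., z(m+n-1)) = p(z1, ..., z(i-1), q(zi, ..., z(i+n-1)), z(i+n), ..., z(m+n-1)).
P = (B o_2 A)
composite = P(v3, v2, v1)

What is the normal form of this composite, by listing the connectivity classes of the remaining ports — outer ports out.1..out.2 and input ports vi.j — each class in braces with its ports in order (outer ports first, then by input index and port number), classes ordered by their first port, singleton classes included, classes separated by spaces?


Connectivity passes through glued B-boundaries; trace each wire chain.
the subtree at A composes to {out.1, v1.1, v2.1} {out.2} {v1.2} {v2.2} on (v2, v1); out.j = own outer ports
the subtree at B composes to {out.1, v1.1, v2.1, v3.1, v3.2} {out.2} {v1.2} {v2.2} on (v3, v2, v1); out.j = own outer ports

{out.1, v1.1, v2.1, v3.1, v3.2} {out.2} {v1.2} {v2.2}


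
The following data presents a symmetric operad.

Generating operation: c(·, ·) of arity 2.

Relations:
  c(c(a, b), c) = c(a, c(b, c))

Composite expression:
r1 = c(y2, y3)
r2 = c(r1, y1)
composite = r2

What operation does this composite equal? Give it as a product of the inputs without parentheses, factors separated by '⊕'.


All parenthesizations of c agree; list the y-inputs left to right.
c(y2, y3) linearizes to y2 ⊕ y3
c(c(y2, y3), y1) linearizes to y2 ⊕ y3 ⊕ y1

y2 ⊕ y3 ⊕ y1


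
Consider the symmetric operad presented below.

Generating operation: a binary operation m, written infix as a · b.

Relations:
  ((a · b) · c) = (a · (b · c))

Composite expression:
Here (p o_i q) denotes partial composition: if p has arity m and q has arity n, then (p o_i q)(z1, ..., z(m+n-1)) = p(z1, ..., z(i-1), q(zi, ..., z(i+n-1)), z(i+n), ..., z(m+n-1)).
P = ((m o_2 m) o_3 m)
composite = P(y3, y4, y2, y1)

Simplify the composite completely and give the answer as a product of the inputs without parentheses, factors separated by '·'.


y3 · y4 · y2 · y1


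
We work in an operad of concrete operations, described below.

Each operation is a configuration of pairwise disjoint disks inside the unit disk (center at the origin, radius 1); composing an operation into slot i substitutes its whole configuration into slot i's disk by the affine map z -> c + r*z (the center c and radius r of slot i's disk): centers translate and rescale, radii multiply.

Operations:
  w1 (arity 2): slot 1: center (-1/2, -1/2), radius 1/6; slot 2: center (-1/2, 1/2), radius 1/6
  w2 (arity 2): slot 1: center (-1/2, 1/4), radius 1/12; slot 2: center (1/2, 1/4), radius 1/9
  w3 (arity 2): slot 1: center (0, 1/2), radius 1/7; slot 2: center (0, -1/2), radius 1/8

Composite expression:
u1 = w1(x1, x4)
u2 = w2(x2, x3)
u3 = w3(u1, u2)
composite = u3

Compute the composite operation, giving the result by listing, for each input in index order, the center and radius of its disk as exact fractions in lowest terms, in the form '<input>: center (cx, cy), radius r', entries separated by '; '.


x1: center (-1/14, 3/7), radius 1/42; x2: center (-1/16, -15/32), radius 1/96; x3: center (1/16, -15/32), radius 1/72; x4: center (-1/14, 4/7), radius 1/42

Only the slot chain above each x matters under w3; compose those maps.
x1: after 2 affine steps, its disk has center (-1/14, 3/7), radius 1/42
x4: after 2 affine steps, its disk has center (-1/14, 4/7), radius 1/42
x2: after 2 affine steps, its disk has center (-1/16, -15/32), radius 1/96
x3: after 2 affine steps, its disk has center (1/16, -15/32), radius 1/72


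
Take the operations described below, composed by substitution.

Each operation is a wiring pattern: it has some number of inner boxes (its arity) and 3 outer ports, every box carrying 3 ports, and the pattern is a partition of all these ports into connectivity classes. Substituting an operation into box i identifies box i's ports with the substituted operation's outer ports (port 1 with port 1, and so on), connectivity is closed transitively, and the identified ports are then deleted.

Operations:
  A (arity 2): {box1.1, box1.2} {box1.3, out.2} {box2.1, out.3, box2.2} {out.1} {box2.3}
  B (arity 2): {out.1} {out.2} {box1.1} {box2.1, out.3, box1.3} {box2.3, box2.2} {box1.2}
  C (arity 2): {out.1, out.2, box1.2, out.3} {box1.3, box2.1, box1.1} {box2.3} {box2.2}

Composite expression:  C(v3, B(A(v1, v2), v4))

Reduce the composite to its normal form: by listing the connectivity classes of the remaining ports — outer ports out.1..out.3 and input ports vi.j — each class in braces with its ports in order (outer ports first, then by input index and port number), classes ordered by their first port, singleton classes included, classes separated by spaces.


Connectivity passes through glued C-boundaries; trace each wire chain.
the subtree at A composes to {out.1} {out.2, v1.3} {out.3, v2.1, v2.2} {v1.1, v1.2} {v2.3} on (v1, v2); out.j = own outer ports
the subtree at B composes to {out.1} {out.2} {out.3, v2.1, v2.2, v4.1} {v1.1, v1.2} {v1.3} {v2.3} {v4.2, v4.3} on (v1, v2, v4); out.j = own outer ports
the subtree at C composes to {out.1, out.2, out.3, v3.2} {v1.1, v1.2} {v1.3} {v2.1, v2.2, v4.1} {v2.3} {v3.1, v3.3} {v4.2, v4.3} on (v3, v1, v2, v4); out.j = own outer ports

{out.1, out.2, out.3, v3.2} {v1.1, v1.2} {v1.3} {v2.1, v2.2, v4.1} {v2.3} {v3.1, v3.3} {v4.2, v4.3}


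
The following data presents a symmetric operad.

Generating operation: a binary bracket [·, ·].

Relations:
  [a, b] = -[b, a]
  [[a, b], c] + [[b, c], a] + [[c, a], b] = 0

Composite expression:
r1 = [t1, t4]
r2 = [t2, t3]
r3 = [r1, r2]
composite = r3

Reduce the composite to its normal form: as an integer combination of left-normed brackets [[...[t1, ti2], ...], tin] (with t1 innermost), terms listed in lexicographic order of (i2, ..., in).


[[[t1, t4], t2], t3] - [[[t1, t4], t3], t2]

Left-normed coefficients sit on the t1-initial expansion words.
Composite bracket: [[t1, t4], [t2, t3]]
The bracket unfolds into 8 signed words via [a, b] = ab - ba (2^3 = 8).
The t1-initial words carry the normal form:
  the word t1t4t2t3 carries sign +1 and contributes +[[[t1, t4], t2], t3]
  the word t1t4t3t2 carries sign -1 and contributes -[[[t1, t4], t3], t2]


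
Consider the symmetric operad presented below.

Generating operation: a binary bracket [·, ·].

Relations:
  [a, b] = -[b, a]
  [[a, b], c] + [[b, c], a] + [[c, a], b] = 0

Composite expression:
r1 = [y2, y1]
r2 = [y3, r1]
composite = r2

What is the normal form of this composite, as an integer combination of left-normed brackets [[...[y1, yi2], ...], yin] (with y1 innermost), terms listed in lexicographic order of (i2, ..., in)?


[[y1, y2], y3]


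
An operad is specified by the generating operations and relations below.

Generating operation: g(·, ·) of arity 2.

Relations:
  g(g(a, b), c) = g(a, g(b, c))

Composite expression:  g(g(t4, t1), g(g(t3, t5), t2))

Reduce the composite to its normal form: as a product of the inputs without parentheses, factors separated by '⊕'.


t4 ⊕ t1 ⊕ t3 ⊕ t5 ⊕ t2


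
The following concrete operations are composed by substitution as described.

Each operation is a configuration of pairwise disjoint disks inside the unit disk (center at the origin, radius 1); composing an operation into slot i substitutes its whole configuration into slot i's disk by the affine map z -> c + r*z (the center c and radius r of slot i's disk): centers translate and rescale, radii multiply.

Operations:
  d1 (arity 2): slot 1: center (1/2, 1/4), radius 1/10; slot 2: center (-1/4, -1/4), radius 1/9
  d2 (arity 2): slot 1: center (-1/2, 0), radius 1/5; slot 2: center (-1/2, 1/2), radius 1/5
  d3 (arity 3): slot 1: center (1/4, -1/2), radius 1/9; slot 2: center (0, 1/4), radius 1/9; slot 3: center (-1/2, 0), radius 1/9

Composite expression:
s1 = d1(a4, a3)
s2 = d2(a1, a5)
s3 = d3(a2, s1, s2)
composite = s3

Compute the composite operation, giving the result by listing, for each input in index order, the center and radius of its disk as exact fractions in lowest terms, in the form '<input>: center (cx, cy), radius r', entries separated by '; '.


a1: center (-5/9, 0), radius 1/45; a2: center (1/4, -1/2), radius 1/9; a3: center (-1/36, 2/9), radius 1/81; a4: center (1/18, 5/18), radius 1/90; a5: center (-5/9, 1/18), radius 1/45

Only the slot chain above each a matters under d3; compose those maps.
tracing a2 down its 1-map path: center (1/4, -1/2), radius 1/9
tracing a4 down its 2-map path: center (1/18, 5/18), radius 1/90
tracing a3 down its 2-map path: center (-1/36, 2/9), radius 1/81
tracing a1 down its 2-map path: center (-5/9, 0), radius 1/45
tracing a5 down its 2-map path: center (-5/9, 1/18), radius 1/45


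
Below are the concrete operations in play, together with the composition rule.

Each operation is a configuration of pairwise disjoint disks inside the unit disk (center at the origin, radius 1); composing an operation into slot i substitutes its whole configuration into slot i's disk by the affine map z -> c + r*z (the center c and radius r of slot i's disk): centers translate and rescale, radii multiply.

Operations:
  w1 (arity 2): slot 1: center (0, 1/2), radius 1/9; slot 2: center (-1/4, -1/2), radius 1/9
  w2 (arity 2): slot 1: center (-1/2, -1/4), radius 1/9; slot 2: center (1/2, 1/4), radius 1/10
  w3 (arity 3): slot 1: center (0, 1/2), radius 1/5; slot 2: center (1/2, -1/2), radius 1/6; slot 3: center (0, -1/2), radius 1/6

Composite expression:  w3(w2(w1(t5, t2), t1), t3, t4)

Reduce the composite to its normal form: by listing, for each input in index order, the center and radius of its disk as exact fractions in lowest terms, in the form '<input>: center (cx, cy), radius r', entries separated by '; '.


t1: center (1/10, 11/20), radius 1/50; t2: center (-19/180, 79/180), radius 1/405; t3: center (1/2, -1/2), radius 1/6; t4: center (0, -1/2), radius 1/6; t5: center (-1/10, 83/180), radius 1/405


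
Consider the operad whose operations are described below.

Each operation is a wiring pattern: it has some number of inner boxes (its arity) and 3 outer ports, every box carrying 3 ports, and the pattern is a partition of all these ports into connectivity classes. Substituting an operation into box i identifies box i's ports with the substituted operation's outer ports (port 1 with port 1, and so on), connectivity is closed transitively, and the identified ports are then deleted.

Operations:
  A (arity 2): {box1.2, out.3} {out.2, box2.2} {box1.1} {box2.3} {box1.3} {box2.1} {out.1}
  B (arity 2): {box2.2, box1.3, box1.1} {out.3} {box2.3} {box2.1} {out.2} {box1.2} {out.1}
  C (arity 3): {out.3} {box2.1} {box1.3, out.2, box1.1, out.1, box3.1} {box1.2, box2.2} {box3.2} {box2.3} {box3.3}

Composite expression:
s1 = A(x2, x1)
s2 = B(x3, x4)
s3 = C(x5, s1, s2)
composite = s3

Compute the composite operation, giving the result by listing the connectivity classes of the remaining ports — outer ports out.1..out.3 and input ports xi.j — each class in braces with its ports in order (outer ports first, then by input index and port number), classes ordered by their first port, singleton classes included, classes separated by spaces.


{out.1, out.2, x5.1, x5.3} {out.3} {x1.1} {x1.2, x5.2} {x1.3} {x2.1} {x2.2} {x2.3} {x3.1, x3.3, x4.2} {x3.2} {x4.1} {x4.3}

Reachability decides: close wires over C-identified ports.
A over (x2, x1) gives {out.1} {out.2, x1.2} {out.3, x2.2} {x1.1} {x1.3} {x2.1} {x2.3}, out.j being that stage's outer ports
B over (x3, x4) gives {out.1} {out.2} {out.3} {x3.1, x3.3, x4.2} {x3.2} {x4.1} {x4.3}, out.j being that stage's outer ports
C over (x5, x2, x1, x3, x4) gives {out.1, out.2, x5.1, x5.3} {out.3} {x1.1} {x1.2, x5.2} {x1.3} {x2.1} {x2.2} {x2.3} {x3.1, x3.3, x4.2} {x3.2} {x4.1} {x4.3}, out.j being that stage's outer ports


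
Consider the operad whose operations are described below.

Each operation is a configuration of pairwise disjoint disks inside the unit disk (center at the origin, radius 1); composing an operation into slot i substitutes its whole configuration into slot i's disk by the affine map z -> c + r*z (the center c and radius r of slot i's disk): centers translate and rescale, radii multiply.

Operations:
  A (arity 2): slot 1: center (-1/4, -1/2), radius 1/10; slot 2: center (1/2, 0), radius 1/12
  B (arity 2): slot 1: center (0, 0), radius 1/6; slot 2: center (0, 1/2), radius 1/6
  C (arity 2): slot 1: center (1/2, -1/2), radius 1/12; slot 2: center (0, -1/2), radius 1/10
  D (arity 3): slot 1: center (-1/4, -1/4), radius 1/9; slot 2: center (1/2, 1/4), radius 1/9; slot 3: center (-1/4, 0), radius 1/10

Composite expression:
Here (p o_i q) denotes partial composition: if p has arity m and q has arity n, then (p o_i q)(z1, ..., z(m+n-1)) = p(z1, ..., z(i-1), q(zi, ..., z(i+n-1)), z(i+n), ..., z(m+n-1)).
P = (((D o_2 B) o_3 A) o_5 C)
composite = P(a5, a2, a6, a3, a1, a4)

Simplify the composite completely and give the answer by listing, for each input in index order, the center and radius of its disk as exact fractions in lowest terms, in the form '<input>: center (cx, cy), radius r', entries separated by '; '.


a1: center (-1/5, -1/20), radius 1/120; a2: center (1/2, 1/4), radius 1/54; a3: center (55/108, 11/36), radius 1/648; a4: center (-1/4, -1/20), radius 1/100; a5: center (-1/4, -1/4), radius 1/9; a6: center (107/216, 8/27), radius 1/540


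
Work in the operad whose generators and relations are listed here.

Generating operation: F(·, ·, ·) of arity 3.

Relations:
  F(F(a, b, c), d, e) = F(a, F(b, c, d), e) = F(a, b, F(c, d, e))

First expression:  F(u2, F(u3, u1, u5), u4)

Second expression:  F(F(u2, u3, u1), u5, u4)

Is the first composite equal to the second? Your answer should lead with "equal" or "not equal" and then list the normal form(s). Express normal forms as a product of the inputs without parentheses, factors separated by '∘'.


equal: each reduces to u2 ∘ u3 ∘ u1 ∘ u5 ∘ u4
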